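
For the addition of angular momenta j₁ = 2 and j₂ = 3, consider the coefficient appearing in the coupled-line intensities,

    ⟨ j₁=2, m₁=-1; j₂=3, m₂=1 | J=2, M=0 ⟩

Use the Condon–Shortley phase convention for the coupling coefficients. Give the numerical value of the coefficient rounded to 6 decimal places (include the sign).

+√(1/7) ≈ +0.377964

j₁+j₂−J=3  J+j₁−j₂=1  J−j₁+j₂=3  j₁+j₂+J+1=8
(j₁±m₁, j₂±m₂, J±M) = (1,3,4,2,2,2)
P² = 36/7
sum k=2..3:
  [2] +1/4 = 1/4
  [3] −1/12 = -1/12
S = 1/6
C² = P²·S² = 1/7 ; C = +0.377964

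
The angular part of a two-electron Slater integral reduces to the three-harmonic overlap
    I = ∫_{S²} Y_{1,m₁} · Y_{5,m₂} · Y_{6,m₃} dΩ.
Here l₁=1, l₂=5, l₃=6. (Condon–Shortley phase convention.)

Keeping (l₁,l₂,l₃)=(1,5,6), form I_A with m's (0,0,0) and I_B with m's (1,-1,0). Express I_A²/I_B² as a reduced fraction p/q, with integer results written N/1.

l's match ⇒ only the (l;m) 3-j factors differ between A and B.
A: triangle coeff Δ(1,5,6) = 1/858; Σ_t [0,0]: t=0:+1/14400 = 1/14400; (3j)²=6/143 [(1 5 6; 0 0 0)], sign=+1
B: triangle coeff Δ(1,5,6) = 1/858; Σ_t [0,0]: t=0:+1/34560 = 1/34560; (3j)²=5/286 [(1 5 6; 1 -1 0)], sign=+1
I_A²/I_B² = (6/143)/(5/286) = 12/5

12/5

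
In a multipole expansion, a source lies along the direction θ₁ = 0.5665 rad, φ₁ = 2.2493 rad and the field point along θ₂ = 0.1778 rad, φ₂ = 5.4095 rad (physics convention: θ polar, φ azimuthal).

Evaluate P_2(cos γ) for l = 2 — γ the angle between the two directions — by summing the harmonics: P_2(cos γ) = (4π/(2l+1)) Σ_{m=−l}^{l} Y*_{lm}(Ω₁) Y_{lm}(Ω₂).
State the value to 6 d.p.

0.311614

Summing Y*_{l m}(θ₁,φ₁)·Y_{l m}(θ₂,φ₂) over m ∈ [−2, 2]; prefactor 4π/(2·2+1) = 2.513274:
  m=-2: (-0.023605, -0.108725) × (-0.002122, 0.011895) = (0.001343, -0.000050)  (running Σ = (0.001343, -0.000050))
  m=-1: (-0.219572, 0.272358) × (0.086338, 0.103108) = (-0.047040, 0.000875)  (running Σ = (-0.045696, 0.000825))
  m=0: (0.358259, -0.000000) × (0.601186, 0.000000) = (0.215380, 0.000000)  (running Σ = (0.169684, 0.000825))
  m=1: (0.219572, 0.272358) × (-0.086338, 0.103108) = (-0.047040, -0.000875)  (running Σ = (0.122644, -0.000050))
  m=2: (-0.023605, 0.108725) × (-0.002122, -0.011895) = (0.001343, 0.000050)  (running Σ = (0.123987, -0.000000))
Total Σ_m = (0.123987, -0.000000). Multiply by 2.513274: (0.311614, -0.000000). P_2(cos γ) = 0.311614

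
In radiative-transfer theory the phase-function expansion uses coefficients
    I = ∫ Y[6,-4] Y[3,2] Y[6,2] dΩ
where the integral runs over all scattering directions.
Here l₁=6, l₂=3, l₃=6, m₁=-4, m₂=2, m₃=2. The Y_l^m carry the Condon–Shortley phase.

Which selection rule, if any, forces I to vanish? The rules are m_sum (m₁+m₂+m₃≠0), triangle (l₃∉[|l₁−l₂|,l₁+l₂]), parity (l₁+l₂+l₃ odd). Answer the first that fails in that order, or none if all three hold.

parity

Σmᵢ = 0  ✓
l₃∈[|l₁−l₂|,l₁+l₂]=[3,9], have l₃=6  ✓
Σlᵢ = 15 ⇒ odd  ✗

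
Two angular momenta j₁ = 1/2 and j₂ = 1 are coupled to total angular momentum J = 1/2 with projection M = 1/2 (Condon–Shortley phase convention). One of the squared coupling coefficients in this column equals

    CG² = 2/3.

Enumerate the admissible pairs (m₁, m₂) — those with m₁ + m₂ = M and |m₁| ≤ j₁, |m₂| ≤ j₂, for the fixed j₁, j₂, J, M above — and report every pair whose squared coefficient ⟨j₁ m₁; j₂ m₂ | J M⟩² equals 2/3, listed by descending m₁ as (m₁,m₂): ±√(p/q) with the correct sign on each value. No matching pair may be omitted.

(-1/2,1): −√(2/3)

Admissible pairs with m₁+m₂ = M = 1/2: (-1/2,1), (1/2,0)
  (m₁,m₂)=(1/2,0): CG² = 1/3, CG = +√(1/3)
  (m₁,m₂)=(-1/2,1): CG² = 2/3, CG = −√(2/3)   ← matches the target
Pairs with CG² = 2/3: (-1/2,1): −√(2/3)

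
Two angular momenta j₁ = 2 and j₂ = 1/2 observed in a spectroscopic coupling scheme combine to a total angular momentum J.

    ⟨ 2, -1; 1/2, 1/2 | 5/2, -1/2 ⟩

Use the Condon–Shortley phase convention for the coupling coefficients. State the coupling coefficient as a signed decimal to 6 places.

+0.632456

j₁+j₂−J=0  J+j₁−j₂=4  J−j₁+j₂=1  j₁+j₂+J+1=6
(j₁±m₁, j₂±m₂, J±M) = (1,3,1,0,2,3)
P² = 72/5
sum k=0..0:
  [0] +1/6 = 1/6
S = 1/6
C² = P²·S² = 2/5 ; C = +0.632456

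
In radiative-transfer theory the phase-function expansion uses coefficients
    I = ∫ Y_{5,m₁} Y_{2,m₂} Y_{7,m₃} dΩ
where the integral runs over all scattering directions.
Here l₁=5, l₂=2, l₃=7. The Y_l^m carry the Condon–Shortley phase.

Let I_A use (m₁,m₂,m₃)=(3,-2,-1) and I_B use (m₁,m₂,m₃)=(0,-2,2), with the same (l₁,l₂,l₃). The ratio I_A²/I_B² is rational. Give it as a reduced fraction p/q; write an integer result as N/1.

Same 5,2,7: normalisation and zero-m 3j drop out of the ratio.
A: Δ: 0! 10! 4! / 15! → 1/15015; sum: t=0:+1/1935360 = 1/1935360; 3j²(5 2 7; 3 -2 -1) = Δ·Π!·Σ² = 1/1001  (sign +1)
B: Δ: 0! 10! 4! / 15! → 1/15015; sum: t=0:+1/345600 = 1/345600; 3j²(5 2 7; 0 -2 2) = Δ·Π!·Σ² = 6/715  (sign -1)
I_A²/I_B² = (1/1001)/(6/715) = 5/42

5/42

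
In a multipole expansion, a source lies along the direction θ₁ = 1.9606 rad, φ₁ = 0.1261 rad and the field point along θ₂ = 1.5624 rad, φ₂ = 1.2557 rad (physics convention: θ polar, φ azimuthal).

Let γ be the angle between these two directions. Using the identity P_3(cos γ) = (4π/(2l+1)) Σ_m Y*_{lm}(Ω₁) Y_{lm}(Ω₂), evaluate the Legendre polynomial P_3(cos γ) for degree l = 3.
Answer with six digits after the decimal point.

Expand P_3 via completeness: Σ_{m} conj(Y_{3,m}) at Ω₁ times Y_{3,m} at Ω₂ —
  [-3]  conj(Y_{3,-3})(Ω₁) = (0.306849, 0.121955) ; Y_{3,-3}(Ω₂) = (-0.338193, 0.244262) ; Δ = (-0.133563, 0.033707)
  [-2]  conj(Y_{3,-2})(Ω₁) = (-0.321769, -0.082915) ; Y_{3,-2}(Ω₂) = (-0.006932, -0.005056) ; Δ = (0.001811, 0.002202)
  [-1]  conj(Y_{3,-1})(Ω₁) = (-0.082437, -0.010451) ; Y_{3,-1}(Ω₂) = (-0.100117, 0.307150) ; Δ = (0.011463, -0.024274)
  [+0]  conj(Y_{3,0})(Ω₁) = (0.323038, -0.000000) ; Y_{3,0}(Ω₂) = (-0.009399, 0.000000) ; Δ = (-0.003036, 0.000000)
  [+1]  conj(Y_{3,1})(Ω₁) = (0.082437, -0.010451) ; Y_{3,1}(Ω₂) = (0.100117, 0.307150) ; Δ = (0.011463, 0.024274)
  [+2]  conj(Y_{3,2})(Ω₁) = (-0.321769, 0.082915) ; Y_{3,2}(Ω₂) = (-0.006932, 0.005056) ; Δ = (0.001811, -0.002202)
  [+3]  conj(Y_{3,3})(Ω₁) = (-0.306849, 0.121955) ; Y_{3,3}(Ω₂) = (0.338193, 0.244262) ; Δ = (-0.133563, -0.033707)
Accumulated sum (-0.243613, 0.000000); after 4π/(2l+1) scaling, (-0.437334, 0.000000) ⇒ P_3 = -0.437334

-0.437334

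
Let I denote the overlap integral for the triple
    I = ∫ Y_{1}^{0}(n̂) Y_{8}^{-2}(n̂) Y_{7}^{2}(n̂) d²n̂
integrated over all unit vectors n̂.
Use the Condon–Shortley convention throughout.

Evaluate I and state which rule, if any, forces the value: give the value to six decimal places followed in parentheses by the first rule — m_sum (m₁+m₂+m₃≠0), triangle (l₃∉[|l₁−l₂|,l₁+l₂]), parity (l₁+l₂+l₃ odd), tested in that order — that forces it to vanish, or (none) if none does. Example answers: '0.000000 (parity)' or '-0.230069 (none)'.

0.237007 (none)

Rules hold: Σm=0, L=16 even, 7≤7≤9.
N = 3·17·15 = 765
Δ = 2!·0!·14!/17! = 1/2040
Racah Σ t=1..1: t=1:−1/25401600 = -1/25401600
⇒ 3j(1 8 7; 0 0 0)² = 8/255, sgn +1
Racah Σ t=1..1: t=1:−1/43545600 = -1/43545600
⇒ 3j(1 8 7; 0 -2 2)² = 1/34, sgn +1
4πI² = N·(3j₀)²·(3jₘ)² = 12/17
I = +1·√(0.705882/4π) = 0.23700703
No selection rule forces the value: the integral is nonzero (none).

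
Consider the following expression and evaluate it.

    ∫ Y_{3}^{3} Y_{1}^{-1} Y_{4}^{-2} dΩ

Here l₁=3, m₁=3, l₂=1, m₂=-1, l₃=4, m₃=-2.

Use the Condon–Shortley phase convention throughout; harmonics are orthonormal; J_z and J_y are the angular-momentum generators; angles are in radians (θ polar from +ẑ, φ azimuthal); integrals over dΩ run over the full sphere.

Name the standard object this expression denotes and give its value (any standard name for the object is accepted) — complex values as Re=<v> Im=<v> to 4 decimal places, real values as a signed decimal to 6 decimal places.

Gaunt coefficient, +0.061558

This is a Gaunt coefficient — the integral of a triple product of spherical harmonics over the sphere.
Rules hold: Σm=0, L=8 even, 2≤4≤4.
N = 7·3·9 = 189
Δ = 0!·6!·2!/9! = 1/252
Racah Σ t=0..0: t=0:+1/36 = 1/36
⇒ 3j(3 1 4; 0 0 0)² = 4/63, sgn +1
Racah Σ t=0..0: t=0:+1/1440 = 1/1440
⇒ 3j(3 1 4; 3 -1 -2)² = 1/252, sgn +1
4πI² = N·(3j₀)²·(3jₘ)² = 1/21
I = +1·√(0.047619/4π) = 0.06155813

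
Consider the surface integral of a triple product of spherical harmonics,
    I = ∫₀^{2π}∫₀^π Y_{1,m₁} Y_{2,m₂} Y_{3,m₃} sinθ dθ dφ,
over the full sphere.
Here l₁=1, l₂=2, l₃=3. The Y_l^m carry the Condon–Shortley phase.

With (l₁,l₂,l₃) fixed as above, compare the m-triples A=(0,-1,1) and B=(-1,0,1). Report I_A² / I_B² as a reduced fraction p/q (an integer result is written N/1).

4/3

Same 1,2,3: normalisation and zero-m 3j drop out of the ratio.
A: Δ: 0! 2! 4! / 7! → 1/105; sum: t=0:+1/6 = 1/6; 3j²(1 2 3; 0 -1 1) = Δ·Π!·Σ² = 8/105  (sign +1)
B: Δ: 0! 2! 4! / 7! → 1/105; sum: t=0:+1/8 = 1/8; 3j²(1 2 3; -1 0 1) = Δ·Π!·Σ² = 2/35  (sign +1)
I_A²/I_B² = (8/105)/(2/35) = 4/3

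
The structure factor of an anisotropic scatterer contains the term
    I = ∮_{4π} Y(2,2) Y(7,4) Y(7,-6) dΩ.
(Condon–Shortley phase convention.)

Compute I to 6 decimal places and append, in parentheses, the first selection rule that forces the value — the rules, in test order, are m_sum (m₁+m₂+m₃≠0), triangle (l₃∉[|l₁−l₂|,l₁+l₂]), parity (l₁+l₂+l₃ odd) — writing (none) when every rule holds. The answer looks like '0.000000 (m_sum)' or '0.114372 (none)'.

-0.106948 (none)

Checks pass: Σm=0; 16 even; l₃=7∈[5,9].
(2·2+1)(2·7+1)(2·7+1) = 1125
Δ: 2! 2! 12! / 17! → 1/185640
sum: t=0:+1/2419200 t=1:−1/518400 t=2:+1/2419200 = -1/907200
3j²(2 7 7; 0 0 0) = Δ·Π!·Σ² = 56/3315  (sign +1)
sum: t=0:+1/159667200 = 1/159667200
3j²(2 7 7; 2 4 -6) = Δ·Π!·Σ² = 9/1190  (sign -1)
combine: 4πI² = 1125·56/3315·9/1190 = 540/3757
take √, sign -1: I = -0.10694768
No selection rule forces the value: the integral is nonzero (none).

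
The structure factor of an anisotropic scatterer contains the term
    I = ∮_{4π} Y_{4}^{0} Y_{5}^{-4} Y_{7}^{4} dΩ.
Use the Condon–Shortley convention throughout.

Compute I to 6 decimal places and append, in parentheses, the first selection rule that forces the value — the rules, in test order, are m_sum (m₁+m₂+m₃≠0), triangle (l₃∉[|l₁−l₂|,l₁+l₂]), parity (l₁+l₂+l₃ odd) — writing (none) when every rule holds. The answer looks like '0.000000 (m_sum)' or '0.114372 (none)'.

-0.153174 (none)

Checks pass: Σm=0; 16 even; l₃=7∈[1,9].
(2·4+1)(2·5+1)(2·7+1) = 1485
Δ: 2! 6! 8! / 17! → 1/6126120
sum: t=0:+1/69120 t=1:−1/20736 t=2:+1/69120 = -1/51840
3j²(4 5 7; 0 0 0) = Δ·Π!·Σ² = 280/21879  (sign +1)
sum: t=0:+1/483840 t=1:−1/1451520 = 1/725760
3j²(4 5 7; 0 -4 4) = Δ·Π!·Σ² = 24/1547  (sign -1)
combine: 4πI² = 1485·280/21879·24/1547 = 14400/48841
take √, sign -1: I = -0.15317364
No selection rule forces the value: the integral is nonzero (none).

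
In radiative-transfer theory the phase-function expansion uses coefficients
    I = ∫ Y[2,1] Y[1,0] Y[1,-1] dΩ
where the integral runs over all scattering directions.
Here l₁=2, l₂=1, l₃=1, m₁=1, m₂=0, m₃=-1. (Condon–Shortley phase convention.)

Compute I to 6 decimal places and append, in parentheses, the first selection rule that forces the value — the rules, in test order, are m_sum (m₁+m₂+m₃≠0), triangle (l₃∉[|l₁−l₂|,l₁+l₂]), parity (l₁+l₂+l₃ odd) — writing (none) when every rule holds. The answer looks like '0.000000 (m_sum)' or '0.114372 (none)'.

Rules hold: Σm=0, L=4 even, 1≤1≤3.
N = 5·3·3 = 45
Δ = 2!·2!·0!/5! = 1/30
Racah Σ t=1..1: t=1:−1/1 = -1/1
⇒ 3j(2 1 1; 0 0 0)² = 2/15, sgn +1
Racah Σ t=1..1: t=1:−1/2 = -1/2
⇒ 3j(2 1 1; 1 0 -1)² = 1/10, sgn -1
4πI² = N·(3j₀)²·(3jₘ)² = 3/5
I = -1·√(0.6/4π) = -0.21850969
No selection rule forces the value: the integral is nonzero (none).

-0.218510 (none)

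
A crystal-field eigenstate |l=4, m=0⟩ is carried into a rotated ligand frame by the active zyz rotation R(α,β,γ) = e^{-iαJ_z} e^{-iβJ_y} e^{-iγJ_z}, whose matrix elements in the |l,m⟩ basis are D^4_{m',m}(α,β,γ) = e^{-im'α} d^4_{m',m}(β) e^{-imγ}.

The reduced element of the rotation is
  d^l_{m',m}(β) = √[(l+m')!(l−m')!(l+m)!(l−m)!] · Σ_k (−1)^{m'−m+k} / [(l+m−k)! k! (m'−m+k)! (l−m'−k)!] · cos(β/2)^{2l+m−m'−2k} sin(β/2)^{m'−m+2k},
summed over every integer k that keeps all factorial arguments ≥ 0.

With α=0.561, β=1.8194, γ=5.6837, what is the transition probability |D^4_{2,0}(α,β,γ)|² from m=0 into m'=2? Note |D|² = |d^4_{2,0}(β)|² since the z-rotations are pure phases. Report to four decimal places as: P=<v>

P=0.0458

First d^4_{2,0}(β=1.8194), then the phase factors e^{-i(2)α} and e^{-i(0)γ}:
Half-angle: c=0.613983, s=0.789320. N=√(720·2·24·24)=910.735966
Admissible k: 0..2 (factorial args all ≥0)
  k=0: (−1)^2·910.7360/(96)·0.6140^6·0.7893^2 = +0.316638
  k=1: (−1)^3·910.7360/(36)·0.6140^4·0.7893^4 = -1.395487
  k=2: (−1)^4·910.7360/(96)·0.6140^2·0.7893^6 = +0.864870
d^4_{2,0}(1.8194) = +0.316638 -1.395487 +0.864870 = -0.213979
|D^4_{2,0}|² = |d^4_{2,0}(β)|² = (-0.213979)² = 0.045787 (the z-rotation phases have unit modulus)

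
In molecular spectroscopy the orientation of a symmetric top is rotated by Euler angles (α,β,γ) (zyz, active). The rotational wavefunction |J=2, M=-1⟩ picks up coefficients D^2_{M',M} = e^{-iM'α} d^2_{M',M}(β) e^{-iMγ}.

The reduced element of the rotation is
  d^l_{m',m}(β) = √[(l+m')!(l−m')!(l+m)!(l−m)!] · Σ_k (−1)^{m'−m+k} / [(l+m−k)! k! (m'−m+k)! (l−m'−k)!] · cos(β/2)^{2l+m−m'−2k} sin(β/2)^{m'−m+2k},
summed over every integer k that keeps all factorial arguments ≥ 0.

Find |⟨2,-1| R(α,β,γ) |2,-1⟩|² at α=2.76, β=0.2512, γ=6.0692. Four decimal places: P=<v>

P=0.8510

Split into d^2_{-1,-1}(β=0.2512) × two z-phases.
Half-angle: c=0.992123, s=0.125270. N=√(1·6·1·6)=6.000000
k: max(0,(-1)−(-1))=0 … min(2+(-1),2−(-1))=1
  k=0: (−1)^0·6.0000/(6)·0.9921^4·0.1253^0 = +0.968861
  k=1: (−1)^1·6.0000/(2)·0.9921^2·0.1253^2 = -0.046339
d^2_{-1,-1}(0.2512) = +0.968861 -0.046339 = +0.922522
|D^2_{-1,-1}|² = |d^2_{-1,-1}(β)|² = (+0.922522)² = 0.851047 (the z-rotation phases have unit modulus)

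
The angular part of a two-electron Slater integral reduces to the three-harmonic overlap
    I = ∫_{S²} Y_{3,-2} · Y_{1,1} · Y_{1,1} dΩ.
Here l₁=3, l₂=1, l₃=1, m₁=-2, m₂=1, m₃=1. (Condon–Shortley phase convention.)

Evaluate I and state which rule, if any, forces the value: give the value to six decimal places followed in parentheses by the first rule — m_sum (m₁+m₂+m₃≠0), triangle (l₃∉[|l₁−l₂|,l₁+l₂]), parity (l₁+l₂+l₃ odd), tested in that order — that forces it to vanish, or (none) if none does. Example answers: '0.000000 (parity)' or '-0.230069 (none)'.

0.000000 (triangle)

|3−1|≤1≤3+1 violated ⇒ I = 0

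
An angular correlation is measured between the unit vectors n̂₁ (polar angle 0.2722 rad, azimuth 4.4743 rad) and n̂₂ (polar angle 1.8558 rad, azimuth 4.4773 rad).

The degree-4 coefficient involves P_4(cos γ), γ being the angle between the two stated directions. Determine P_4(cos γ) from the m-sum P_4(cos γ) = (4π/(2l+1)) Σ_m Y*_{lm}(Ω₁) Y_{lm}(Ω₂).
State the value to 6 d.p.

0.374385

Term-by-term m-sum for l=4 (normalisation 4π/9 = 1.396263):
  m=-4: Y*=+0.001340-0.001884i  Y=+0.221259+0.303181i  product +0.000868-0.000010i
  m=-3: Y*=+0.015347+0.017702i  Y=-0.201619+0.236828i  product -0.007286+0.000066i
  m=-2: Y*=-0.118065+0.060894i  Y=+0.122669+0.062339i  product -0.018279+0.000110i
  m=-1: Y*=-0.100952-0.415969i  Y=-0.072746+0.303718i  product +0.133681-0.000401i
  m=+0: Y*=+0.559777-0.000000i  Y=+0.089619+0.000000i  product +0.050167+0.000000i
  m=+1: Y*=+0.100952-0.415969i  Y=+0.072746+0.303718i  product +0.133681+0.000401i
  m=+2: Y*=-0.118065-0.060894i  Y=+0.122669-0.062339i  product -0.018279-0.000110i
  m=+3: Y*=-0.015347+0.017702i  Y=+0.201619+0.236828i  product -0.007286-0.000066i
  m=+4: Y*=+0.001340+0.001884i  Y=+0.221259-0.303181i  product +0.000868+0.000010i
Accumulated sum +0.268134+0.000000i; after 4π/(2l+1) scaling, +0.374385+0.000000i ⇒ P_4 = 0.374385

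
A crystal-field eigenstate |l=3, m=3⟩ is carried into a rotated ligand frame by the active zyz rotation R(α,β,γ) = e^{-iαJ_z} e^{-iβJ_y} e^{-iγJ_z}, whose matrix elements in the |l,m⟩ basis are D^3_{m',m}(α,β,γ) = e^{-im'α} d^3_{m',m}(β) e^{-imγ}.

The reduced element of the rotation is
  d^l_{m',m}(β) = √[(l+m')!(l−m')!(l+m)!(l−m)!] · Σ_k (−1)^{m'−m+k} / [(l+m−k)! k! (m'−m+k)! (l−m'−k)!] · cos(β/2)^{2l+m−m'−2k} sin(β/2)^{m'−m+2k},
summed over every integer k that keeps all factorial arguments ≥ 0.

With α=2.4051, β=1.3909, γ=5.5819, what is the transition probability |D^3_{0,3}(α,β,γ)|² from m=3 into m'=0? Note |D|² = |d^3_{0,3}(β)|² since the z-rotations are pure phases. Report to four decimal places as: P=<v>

Split into d^3_{0,3}(β=1.3909) × two z-phases.
With c≡cos(β/2)=0.767765 and s≡sin(β/2)=0.640731, N=[6·6·720·1]^{1/2}=160.996894
Admissible k: 3..3 (factorial args all ≥0)
  k=3: (−1)^0·160.9969/(36)·0.7678^3·0.6407^3 = +0.532388
d^3_{0,3}(1.3909) = +0.532388
|D^3_{0,3}|² = |d^3_{0,3}(β)|² = (+0.532388)² = 0.283437 (the z-rotation phases have unit modulus)

P=0.2834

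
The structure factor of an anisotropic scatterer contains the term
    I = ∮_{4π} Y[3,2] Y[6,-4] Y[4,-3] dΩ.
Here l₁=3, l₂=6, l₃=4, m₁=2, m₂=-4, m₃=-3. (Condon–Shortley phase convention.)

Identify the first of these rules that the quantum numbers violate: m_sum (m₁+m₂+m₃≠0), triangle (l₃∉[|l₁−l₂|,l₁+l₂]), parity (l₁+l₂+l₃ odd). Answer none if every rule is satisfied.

m_sum

m₁+m₂+m₃ = 2 − 4 − 3 = -5  ✗
triangle: |3−6|=3 ≤ l₃=4 ≤ 3+6=9
parity: l₁+l₂+l₃ = 13 is odd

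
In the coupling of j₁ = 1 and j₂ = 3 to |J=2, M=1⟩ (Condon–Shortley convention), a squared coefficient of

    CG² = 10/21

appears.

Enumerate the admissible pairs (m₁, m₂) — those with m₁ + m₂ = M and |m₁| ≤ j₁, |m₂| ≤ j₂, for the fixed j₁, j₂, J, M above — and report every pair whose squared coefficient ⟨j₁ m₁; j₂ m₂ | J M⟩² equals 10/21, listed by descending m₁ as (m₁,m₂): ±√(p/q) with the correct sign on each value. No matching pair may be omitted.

Admissible pairs with m₁+m₂ = M = 1: (-1,2), (0,1), (1,0)
  (m₁,m₂)=(1,0): CG² = 1/7, CG = +√(1/7)
  (m₁,m₂)=(0,1): CG² = 8/21, CG = −√(8/21)
  (m₁,m₂)=(-1,2): CG² = 10/21, CG = +√(10/21)   ← matches the target
Pairs with CG² = 10/21: (-1,2): +√(10/21)

(-1,2): +√(10/21)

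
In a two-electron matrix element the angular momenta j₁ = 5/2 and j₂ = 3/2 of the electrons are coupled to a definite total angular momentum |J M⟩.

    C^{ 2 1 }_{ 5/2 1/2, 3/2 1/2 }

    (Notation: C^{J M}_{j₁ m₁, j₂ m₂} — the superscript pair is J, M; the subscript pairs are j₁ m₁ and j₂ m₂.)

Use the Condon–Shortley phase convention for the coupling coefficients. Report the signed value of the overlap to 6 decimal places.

-0.545545

√[5·2!3!1!/7! · 3!2!2!1!3!1!] = √(12/7)
  +(−1)^1/∏(1,1,1,1,2,0)! = -1/2  (running -1/2)
  +(−1)^2/∏(2,0,0,0,3,1)! = 1/12  (running -5/12)
⟨..|..⟩ = √(12/7)·(-5/12) = -0.545545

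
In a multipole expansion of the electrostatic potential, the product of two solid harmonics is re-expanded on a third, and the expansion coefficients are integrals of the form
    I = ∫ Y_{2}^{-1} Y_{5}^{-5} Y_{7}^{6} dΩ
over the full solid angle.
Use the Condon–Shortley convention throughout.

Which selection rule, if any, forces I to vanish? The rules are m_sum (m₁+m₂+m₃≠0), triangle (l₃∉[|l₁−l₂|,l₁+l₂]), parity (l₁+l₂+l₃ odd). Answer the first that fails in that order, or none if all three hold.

none

azimuthal sum: -1 − 5 + 6 = 0  ✓
3 ≤ 7 ≤ 7 (triangle on l)  ✓
L = 2 + 5 + 7 = 14 (even)  ✓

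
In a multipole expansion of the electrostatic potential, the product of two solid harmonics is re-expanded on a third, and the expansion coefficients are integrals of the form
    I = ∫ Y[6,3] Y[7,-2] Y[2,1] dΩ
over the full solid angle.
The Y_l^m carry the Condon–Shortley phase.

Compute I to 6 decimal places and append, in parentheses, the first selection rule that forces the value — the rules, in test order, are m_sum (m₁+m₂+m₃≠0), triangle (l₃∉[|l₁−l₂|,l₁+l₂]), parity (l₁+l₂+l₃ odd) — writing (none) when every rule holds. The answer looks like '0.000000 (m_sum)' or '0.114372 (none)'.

0.000000 (m_sum)

3 − 2 + 1 = 2 ≠ 0: azimuthal integral kills it; I = 0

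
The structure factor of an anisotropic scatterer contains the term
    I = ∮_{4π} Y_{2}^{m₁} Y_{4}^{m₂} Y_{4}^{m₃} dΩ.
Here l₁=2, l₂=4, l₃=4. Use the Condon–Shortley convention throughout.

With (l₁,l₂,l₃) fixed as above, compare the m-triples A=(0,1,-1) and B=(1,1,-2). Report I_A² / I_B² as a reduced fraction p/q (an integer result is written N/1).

l's match ⇒ only the (l;m) 3-j factors differ between A and B.
A: triangle coeff Δ(2,4,4) = 1/13860; Σ_t [0,2]: t=0:+1/480 t=1:−1/48 t=2:+1/144 = -17/1440; (3j)²=289/13860 [(2 4 4; 0 1 -1)], sign=+1
B: triangle coeff Δ(2,4,4) = 1/13860; Σ_t [0,1]: t=0:+1/240 t=1:−1/96 = -1/160; (3j)²=27/1540 [(2 4 4; 1 1 -2)], sign=-1
I_A²/I_B² = (289/13860)/(27/1540) = 289/243

289/243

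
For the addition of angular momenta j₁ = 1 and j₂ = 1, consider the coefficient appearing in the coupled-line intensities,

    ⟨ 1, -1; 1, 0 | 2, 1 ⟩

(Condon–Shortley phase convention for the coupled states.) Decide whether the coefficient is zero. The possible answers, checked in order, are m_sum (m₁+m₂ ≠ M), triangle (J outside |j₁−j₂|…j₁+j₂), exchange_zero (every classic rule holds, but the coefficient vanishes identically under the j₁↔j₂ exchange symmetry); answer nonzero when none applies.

m-sum: m₁+m₂ = -1+0 = -1, M = 1  ✗ ⇒ coefficient is 0

m_sum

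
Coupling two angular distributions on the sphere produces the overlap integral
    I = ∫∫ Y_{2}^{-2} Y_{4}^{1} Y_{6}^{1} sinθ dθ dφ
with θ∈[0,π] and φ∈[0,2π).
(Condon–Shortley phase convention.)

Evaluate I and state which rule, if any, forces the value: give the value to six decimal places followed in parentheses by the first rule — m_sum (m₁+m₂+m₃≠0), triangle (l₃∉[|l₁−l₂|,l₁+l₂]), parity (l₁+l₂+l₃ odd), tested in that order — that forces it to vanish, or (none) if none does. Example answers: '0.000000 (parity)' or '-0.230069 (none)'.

Rules hold: Σm=0, L=12 even, 2≤6≤6.
N = 5·9·13 = 585
Δ = 0!·4!·8!/13! = 1/6435
Racah Σ t=0..0: t=0:+1/2304 = 1/2304
⇒ 3j(2 4 6; 0 0 0)² = 5/143, sgn +1
Racah Σ t=0..0: t=0:+1/17280 = 1/17280
⇒ 3j(2 4 6; -2 1 1)² = 7/1287, sgn -1
4πI² = N·(3j₀)²·(3jₘ)² = 175/1573
I = -1·√(0.111252/4π) = -0.09409136
No selection rule forces the value: the integral is nonzero (none).

-0.094091 (none)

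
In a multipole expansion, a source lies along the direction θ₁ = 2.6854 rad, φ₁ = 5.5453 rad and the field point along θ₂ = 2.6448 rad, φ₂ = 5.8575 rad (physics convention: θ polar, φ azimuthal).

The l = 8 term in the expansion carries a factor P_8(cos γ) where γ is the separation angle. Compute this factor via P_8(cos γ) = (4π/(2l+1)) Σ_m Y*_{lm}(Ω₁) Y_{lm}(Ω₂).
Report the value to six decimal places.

Expand P_8 via completeness: Σ_{m} conj(Y_{8,m}) at Ω₁ times Y_{8,m} at Ω₂ —
  term(m=-8) = (-0.000001, -0.000001)   from Y*(Ω₁)=(0.000679, 0.000271), Y(Ω₂)=(-0.001325, -0.000358)
  term(m=-7) = (-0.000035, -0.000049)   from Y*(Ω₁)=(-0.002607, -0.005359), Y(Ω₂)=(0.009993, -0.001631)
  term(m=-6) = (-0.000425, -0.001361)   from Y*(Ω₁)=(-0.008580, 0.029278), Y(Ω₂)=(-0.038900, 0.025904)
  term(m=-5) = (0.000163, -0.016629)   from Y*(Ω₁)=(0.093975, -0.057337), Y(Ω₂)=(0.079938, -0.128177)
  term(m=-4) = (0.030918, -0.092677)   from Y*(Ω₁)=(-0.278571, -0.053589), Y(Ω₂)=(-0.045310, 0.341404)
  term(m=-3) = (0.151051, -0.205355)   from Y*(Ω₁)=(0.296486, 0.395843), Y(Ω₂)=(-0.149241, -0.493375)
  term(m=-2) = (0.143716, -0.103558)   from Y*(Ω₁)=(0.044962, -0.471729), Y(Ω₂)=(0.246327, 0.281179)
  term(m=-1) = (0.003016, -0.000974)   from Y*(Ω₁)=(0.013726, -0.012480), Y(Ω₂)=(0.155611, 0.070555)
  term(m=+0) = (0.210873, 0.000000)   from Y*(Ω₁)=(-0.476150, -0.000000), Y(Ω₂)=(-0.442870, 0.000000)
  term(m=+1) = (0.003016, 0.000974)   from Y*(Ω₁)=(-0.013726, -0.012480), Y(Ω₂)=(-0.155611, 0.070555)
  term(m=+2) = (0.143716, 0.103558)   from Y*(Ω₁)=(0.044962, 0.471729), Y(Ω₂)=(0.246327, -0.281179)
  term(m=+3) = (0.151051, 0.205355)   from Y*(Ω₁)=(-0.296486, 0.395843), Y(Ω₂)=(0.149241, -0.493375)
  term(m=+4) = (0.030918, 0.092677)   from Y*(Ω₁)=(-0.278571, 0.053589), Y(Ω₂)=(-0.045310, -0.341404)
  term(m=+5) = (0.000163, 0.016629)   from Y*(Ω₁)=(-0.093975, -0.057337), Y(Ω₂)=(-0.079938, -0.128177)
  term(m=+6) = (-0.000425, 0.001361)   from Y*(Ω₁)=(-0.008580, -0.029278), Y(Ω₂)=(-0.038900, -0.025904)
  term(m=+7) = (-0.000035, 0.000049)   from Y*(Ω₁)=(0.002607, -0.005359), Y(Ω₂)=(-0.009993, -0.001631)
  term(m=+8) = (-0.000001, 0.000001)   from Y*(Ω₁)=(0.000679, -0.000271), Y(Ω₂)=(-0.001325, 0.000358)
Σ over m = (0.867680, -0.000000); ×(4π/17) → (0.641388, -0.000000). Real part: 0.641388

0.641388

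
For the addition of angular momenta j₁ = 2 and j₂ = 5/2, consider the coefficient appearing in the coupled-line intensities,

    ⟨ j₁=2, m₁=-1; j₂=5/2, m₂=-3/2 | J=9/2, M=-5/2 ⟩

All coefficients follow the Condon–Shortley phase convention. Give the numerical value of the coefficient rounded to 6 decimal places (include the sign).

j₁+j₂−J=0  J+j₁−j₂=4  J−j₁+j₂=5  j₁+j₂+J+1=10
(j₁±m₁, j₂±m₂, J±M) = (1,3,1,4,2,7)
P² = 11520
sum k=0..0:
  [0] +1/144 = 1/144
S = 1/144
C² = P²·S² = 5/9 ; C = +0.745356

+0.745356  (= +√(5/9))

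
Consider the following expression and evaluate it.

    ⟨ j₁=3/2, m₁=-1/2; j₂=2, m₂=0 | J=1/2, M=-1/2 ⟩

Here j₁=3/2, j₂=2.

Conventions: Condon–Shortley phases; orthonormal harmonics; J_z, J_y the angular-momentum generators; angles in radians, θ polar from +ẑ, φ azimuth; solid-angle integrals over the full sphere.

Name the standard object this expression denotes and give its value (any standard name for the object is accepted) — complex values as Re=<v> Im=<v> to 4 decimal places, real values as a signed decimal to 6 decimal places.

This is a Clebsch–Gordan (vector-coupling) coefficient.
triangle: 3!×0!×1!/5! = 6/120
(j±m)!: 1!×2!×2!×2!×0!×1! = 8
prefactor² = (2J+1)×Δ×N² = 4/5
  k=2: +1/(2!×1!×0!×0!×0!×1!) = 1/2
Σ = 1/2  ⇒  CG² = 4/5×(1/2)² = 1/5
CG = +√(1/5) = +0.447214

Clebsch–Gordan coefficient, +√(1/5) ≈ +0.447214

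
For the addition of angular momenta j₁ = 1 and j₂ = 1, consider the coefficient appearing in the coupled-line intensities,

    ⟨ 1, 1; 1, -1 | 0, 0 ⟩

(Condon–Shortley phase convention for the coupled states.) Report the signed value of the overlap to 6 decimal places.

+√(1/3) ≈ +0.577350

√[1·2!0!0!/3! · 2!0!0!2!0!0!] = √(4/3)
  +(−1)^0/∏(0,2,0,0,0,0)! = 1/2  (running 1/2)
⟨..|..⟩ = √(4/3)·(1/2) = +0.577350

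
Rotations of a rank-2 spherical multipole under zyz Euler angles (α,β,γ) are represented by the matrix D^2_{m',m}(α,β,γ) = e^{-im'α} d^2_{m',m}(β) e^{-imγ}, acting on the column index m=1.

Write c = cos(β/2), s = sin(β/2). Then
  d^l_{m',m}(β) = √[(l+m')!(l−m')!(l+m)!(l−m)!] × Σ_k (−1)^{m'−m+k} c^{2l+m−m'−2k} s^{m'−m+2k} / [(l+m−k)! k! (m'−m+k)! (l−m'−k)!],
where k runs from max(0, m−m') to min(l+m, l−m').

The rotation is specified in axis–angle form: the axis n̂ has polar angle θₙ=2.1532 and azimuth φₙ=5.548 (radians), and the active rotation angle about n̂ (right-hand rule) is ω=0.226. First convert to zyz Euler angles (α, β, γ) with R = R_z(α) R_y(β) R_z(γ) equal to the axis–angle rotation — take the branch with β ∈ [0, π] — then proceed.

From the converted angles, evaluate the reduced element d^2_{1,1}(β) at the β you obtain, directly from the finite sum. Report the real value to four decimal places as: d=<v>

Axis–angle → zyz. n̂ = (sinθₙcosφₙ, sinθₙsinφₙ, cosθₙ) = (+0.619431, -0.560151, -0.550033), ω = 0.2260.
R = I cosω + sinω [n̂]ₓ + (1−cosω) n̂n̂ᵀ gives
  R = [+0.984328, +0.114429, -0.134183; -0.132075, +0.982549, -0.130968; +0.116855, +0.146638, +0.982264]
β = atan2(√(R₁₃²+R₂₃²), R₃₃) = 0.188620; α = atan2(R₂₃, R₁₃) mod 2π = 3.914865; γ = atan2(R₃₂, −R₃₁) mod 2π = 2.243643
d^2_{1,1}(β=0.1886) via the finite sum:
Half-angle: c=0.995556, s=0.094170. N=√(6·1·6·1)=6.000000
k∈{0,1} keeps every argument non-negative
  k=0: (−1)^0·6.0000/(6)·0.9956^4·0.0942^0 = +0.982342
  k=1: (−1)^1·6.0000/(2)·0.9956^2·0.0942^2 = -0.026368
d^2_{1,1}(0.1886) = +0.982342 -0.026368 = +0.955974

d=0.9560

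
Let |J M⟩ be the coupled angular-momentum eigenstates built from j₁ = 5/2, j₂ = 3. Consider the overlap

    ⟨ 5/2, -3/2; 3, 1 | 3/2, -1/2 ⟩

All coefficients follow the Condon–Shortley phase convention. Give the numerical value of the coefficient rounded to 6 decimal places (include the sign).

-0.483046  (= −√(7/30))

triangle: 4!·1!·2!/8! = 48/40320
(j±m)!: 1!·4!·4!·2!·1!·2! = 2304
prefactor² = (2J+1)·Δ·N² = 384/35
  k=3: −1/(3!·1!·1!·1!·0!·1!) = -1/6
  k=4: +1/(4!·0!·0!·0!·1!·2!) = 1/48
Σ = -7/48  ⇒  CG² = 384/35·(-7/48)² = 7/30
CG = −√(7/30) = -0.483046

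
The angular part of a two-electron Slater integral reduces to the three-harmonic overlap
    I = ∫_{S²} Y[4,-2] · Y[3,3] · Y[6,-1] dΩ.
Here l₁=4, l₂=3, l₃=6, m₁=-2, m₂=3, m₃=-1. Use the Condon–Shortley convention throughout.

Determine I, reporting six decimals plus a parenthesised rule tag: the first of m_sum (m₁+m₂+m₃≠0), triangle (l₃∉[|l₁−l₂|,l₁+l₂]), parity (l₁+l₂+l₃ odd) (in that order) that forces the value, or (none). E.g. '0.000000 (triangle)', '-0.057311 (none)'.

0.000000 (parity)

Σlᵢ=13 odd — θ-integrand is odd under cosθ→−cosθ; I=0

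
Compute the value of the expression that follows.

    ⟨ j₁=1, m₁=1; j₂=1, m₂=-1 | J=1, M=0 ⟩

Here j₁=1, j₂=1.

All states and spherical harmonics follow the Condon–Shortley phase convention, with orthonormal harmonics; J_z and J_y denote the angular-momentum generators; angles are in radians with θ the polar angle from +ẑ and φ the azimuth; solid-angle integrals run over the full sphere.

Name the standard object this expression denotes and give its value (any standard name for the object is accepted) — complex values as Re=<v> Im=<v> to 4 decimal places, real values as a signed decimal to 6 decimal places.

Clebsch–Gordan coefficient, +√(1/2) ≈ +0.707107

This is a Clebsch–Gordan (vector-coupling) coefficient.
triangle: 1!×1!×1!/4! = 1/24
(j±m)!: 2!×0!×0!×2!×1!×1! = 4
prefactor² = (2J+1)×Δ×N² = 1/2
  k=0: +1/(0!×1!×0!×0!×1!×1!) = 1
Σ = 1  ⇒  CG² = 1/2×1² = 1/2
CG = +√(1/2) = +0.707107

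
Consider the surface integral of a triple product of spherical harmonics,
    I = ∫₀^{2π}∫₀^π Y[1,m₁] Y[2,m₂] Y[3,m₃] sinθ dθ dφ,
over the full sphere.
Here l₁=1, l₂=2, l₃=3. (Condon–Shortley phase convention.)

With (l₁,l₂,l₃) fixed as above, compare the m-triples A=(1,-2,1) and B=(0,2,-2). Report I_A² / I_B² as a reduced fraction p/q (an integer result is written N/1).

Shared (l₁,l₂,l₃)=(1,2,3): N and (l;000)² cancel in I_A²/I_B².
A: Δ = 0!·2!·4!/7! = 1/105; Racah Σ t=0..0: t=0:+1/48 = 1/48; ⇒ 3j(1 2 3; 1 -2 1)² = 1/105, sgn +1
B: Δ = 0!·2!·4!/7! = 1/105; Racah Σ t=0..0: t=0:+1/24 = 1/24; ⇒ 3j(1 2 3; 0 2 -2)² = 1/21, sgn -1
I_A²/I_B² = (1/105)/(1/21) = 1/5

1/5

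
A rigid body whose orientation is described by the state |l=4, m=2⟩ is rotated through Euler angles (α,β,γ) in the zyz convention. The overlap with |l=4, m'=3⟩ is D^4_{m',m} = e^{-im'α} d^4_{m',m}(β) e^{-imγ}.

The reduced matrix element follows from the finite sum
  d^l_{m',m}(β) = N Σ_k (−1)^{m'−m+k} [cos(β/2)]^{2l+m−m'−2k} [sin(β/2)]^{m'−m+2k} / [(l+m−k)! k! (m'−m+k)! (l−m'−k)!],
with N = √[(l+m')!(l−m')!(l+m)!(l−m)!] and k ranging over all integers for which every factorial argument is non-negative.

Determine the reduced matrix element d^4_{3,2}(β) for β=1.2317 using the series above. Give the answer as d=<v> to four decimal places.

d^4_{3,2}(β=1.2317) via the finite sum:
With c≡cos(β/2)=0.816283 and s≡sin(β/2)=0.577653, N=[5040·1·720·2]^{1/2}=2693.993318
The bounds max(0,m−m')=0 and min(l+m,l−m')=1 give 2 terms
  k=0: (−1)^1·2693.9933/(720)·0.8163^7·0.5777^1 = -0.521933
  k=1: (−1)^2·2693.9933/(240)·0.8163^5·0.5777^3 = +0.784131
d^4_{3,2}(1.2317) = -0.521933 +0.784131 = +0.262197

d=0.2622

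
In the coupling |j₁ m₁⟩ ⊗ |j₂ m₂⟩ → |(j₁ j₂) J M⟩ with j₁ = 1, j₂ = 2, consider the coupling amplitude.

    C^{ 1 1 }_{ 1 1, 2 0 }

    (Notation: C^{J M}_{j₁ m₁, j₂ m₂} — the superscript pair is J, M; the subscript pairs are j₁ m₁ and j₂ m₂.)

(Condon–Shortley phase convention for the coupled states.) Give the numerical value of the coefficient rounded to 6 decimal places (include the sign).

√[3·2!0!2!/5! · 2!0!2!2!2!0!] = √(8/5)
  +(−1)^0/∏(0,2,0,2,0,0)! = 1/4  (running 1/4)
⟨..|..⟩ = √(8/5)·(1/4) = +0.316228

+0.316228  (= +√(1/10))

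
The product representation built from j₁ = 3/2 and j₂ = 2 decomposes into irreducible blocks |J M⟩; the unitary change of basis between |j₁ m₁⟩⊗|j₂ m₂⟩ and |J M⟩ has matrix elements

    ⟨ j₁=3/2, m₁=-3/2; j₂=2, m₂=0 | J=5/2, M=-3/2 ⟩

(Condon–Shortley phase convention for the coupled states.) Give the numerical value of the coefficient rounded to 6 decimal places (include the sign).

j₁+j₂−J=1  J+j₁−j₂=2  J−j₁+j₂=3  j₁+j₂+J+1=7
(j₁±m₁, j₂±m₂, J±M) = (0,3,2,2,1,4)
P² = 288/35
sum k=1..1:
  [1] −1/4 = -1/4
S = -1/4
C² = P²·S² = 18/35 ; C = -0.717137

-0.717137  (= −√(18/35))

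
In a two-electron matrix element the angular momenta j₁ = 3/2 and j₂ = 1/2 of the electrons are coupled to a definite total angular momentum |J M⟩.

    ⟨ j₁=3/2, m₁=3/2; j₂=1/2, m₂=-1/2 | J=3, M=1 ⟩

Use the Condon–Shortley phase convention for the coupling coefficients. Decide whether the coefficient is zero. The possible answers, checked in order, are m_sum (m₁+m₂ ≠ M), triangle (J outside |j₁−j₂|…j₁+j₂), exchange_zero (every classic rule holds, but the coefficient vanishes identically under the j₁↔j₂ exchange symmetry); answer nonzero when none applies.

triangle

m-sum: m₁+m₂ = 3/2+(-1/2) = 1, M = 1  ✓
triangle: need |j₁−j₂| ≤ J ≤ j₁+j₂, i.e. J ∈ [1, 2]; J = 3 is outside ✗ ⇒ coefficient is 0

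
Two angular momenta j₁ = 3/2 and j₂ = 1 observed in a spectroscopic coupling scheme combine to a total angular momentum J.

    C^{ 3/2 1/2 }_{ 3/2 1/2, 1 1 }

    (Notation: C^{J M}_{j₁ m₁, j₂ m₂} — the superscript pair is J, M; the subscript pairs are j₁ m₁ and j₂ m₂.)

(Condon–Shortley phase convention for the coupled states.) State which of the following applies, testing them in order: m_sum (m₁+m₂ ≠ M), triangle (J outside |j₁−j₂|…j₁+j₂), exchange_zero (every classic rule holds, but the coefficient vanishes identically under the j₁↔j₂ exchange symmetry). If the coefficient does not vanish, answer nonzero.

m-sum: m₁+m₂ = 1/2+1 = 3/2, M = 1/2  ✗ ⇒ coefficient is 0

m_sum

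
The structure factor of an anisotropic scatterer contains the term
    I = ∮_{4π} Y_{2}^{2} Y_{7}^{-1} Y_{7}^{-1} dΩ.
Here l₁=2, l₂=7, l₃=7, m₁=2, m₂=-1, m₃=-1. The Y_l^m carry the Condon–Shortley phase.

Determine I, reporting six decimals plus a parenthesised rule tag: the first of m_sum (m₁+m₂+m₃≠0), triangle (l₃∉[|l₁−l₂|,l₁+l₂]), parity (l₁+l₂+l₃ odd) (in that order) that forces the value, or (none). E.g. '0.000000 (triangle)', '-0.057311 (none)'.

Rules hold: Σm=0, L=16 even, 5≤7≤9.
N = 5·15·15 = 1125
Δ = 2!·2!·12!/17! = 1/185640
Racah Σ t=0..2: t=0:+1/2419200 t=1:−1/518400 t=2:+1/2419200 = -1/907200
⇒ 3j(2 7 7; 0 0 0)² = 56/3315, sgn +1
Racah Σ t=0..0: t=0:+1/2073600 = 1/2073600
⇒ 3j(2 7 7; 2 -1 -1)² = 28/1105, sgn +1
4πI² = N·(3j₀)²·(3jₘ)² = 23520/48841
I = +1·√(0.481563/4π) = 0.19575887
No selection rule forces the value: the integral is nonzero (none).

0.195759 (none)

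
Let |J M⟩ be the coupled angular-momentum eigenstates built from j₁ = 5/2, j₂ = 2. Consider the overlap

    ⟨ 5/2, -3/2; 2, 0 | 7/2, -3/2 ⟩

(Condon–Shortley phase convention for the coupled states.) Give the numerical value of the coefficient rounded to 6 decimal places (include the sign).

−√(2/7) ≈ -0.534522

triangle: 1!×4!×3!/9! = 144/362880
(j±m)!: 1!×4!×2!×2!×2!×5! = 23040
prefactor² = (2J+1)×Δ×N² = 512/7
  k=0: +1/(0!×1!×4!×2!×0!×1!) = 1/48
  k=1: −1/(1!×0!×3!×1!×1!×2!) = -1/12
Σ = -1/16  ⇒  CG² = 512/7×(-1/16)² = 2/7
CG = −√(2/7) = -0.534522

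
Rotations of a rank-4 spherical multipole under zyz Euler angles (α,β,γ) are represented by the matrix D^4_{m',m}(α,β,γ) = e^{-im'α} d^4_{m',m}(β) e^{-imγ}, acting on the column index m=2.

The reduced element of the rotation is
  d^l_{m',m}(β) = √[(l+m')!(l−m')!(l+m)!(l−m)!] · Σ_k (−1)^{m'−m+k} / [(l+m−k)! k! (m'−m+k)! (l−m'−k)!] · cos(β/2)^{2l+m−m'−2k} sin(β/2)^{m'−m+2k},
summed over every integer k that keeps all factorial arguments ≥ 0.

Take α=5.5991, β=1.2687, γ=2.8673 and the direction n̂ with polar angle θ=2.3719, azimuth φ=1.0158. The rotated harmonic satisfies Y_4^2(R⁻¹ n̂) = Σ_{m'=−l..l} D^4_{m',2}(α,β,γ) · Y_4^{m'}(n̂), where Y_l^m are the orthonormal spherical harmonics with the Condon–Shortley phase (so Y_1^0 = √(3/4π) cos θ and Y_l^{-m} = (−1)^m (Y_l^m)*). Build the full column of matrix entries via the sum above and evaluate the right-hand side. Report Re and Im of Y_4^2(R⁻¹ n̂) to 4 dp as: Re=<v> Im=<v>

Re=0.0637 Im=-0.0942

Need the full column D^4_{m',2} for m'=−4..4 at α=5.5991, β=1.2687, γ=2.8673.
cos(β/2)=0.805457, sin(β/2)=0.592654
d^4_{-4,2}: single k=6 term ⇒ +0.148755;  D = -0.086063-0.121331i
d^4_{-3,2}: k∈[5..6] ⇒ +0.428863 -0.077395 = +0.351468;  D = +0.023575-0.350676i
d^4_{-2,2}: k∈[4..6] ⇒ +0.778872 -0.337345 +0.015220 = +0.456747;  D = +0.311741-0.333820i
d^4_{-1,2}: k∈[3..5] ⇒ +0.998001 -0.810476 +0.087758 = +0.275283;  D = +0.272760-0.037187i
d^4_{0,2}: k∈[2..4] ⇒ +0.909868 -1.313605 +0.266694 = -0.137043;  D = -0.116934-0.071465i
d^4_{1,2}: k∈[1..3] ⇒ +0.553012 -1.497001 +0.540317 = -0.403672;  D = -0.133906-0.380816i
d^4_{2,2}: k∈[0..2] ⇒ +0.177149 -1.150902 +0.778872 = -0.194881;  D = +0.066084-0.183334i
d^4_{3,2}: k∈[0..1] ⇒ -0.487711 +0.792139 = +0.304428;  D = -0.260993+0.156714i
d^4_{4,2}: single k=0 term ⇒ +0.507500;  D = -0.502296-0.072493i
Y_4^{m'}(θ=2.3719,φ=1.0158) and Σ D·Y over m':
  (-0.0861-0.1213i)·(-0.0627+0.0827i)  (+0.0236-0.3507i)·(+0.3016+0.0285i)  (+0.3117-0.3338i)·(-0.1880-0.3787i)  (+0.2728-0.0372i)·(-0.0760+0.1226i)  (-0.1169-0.0715i)·(-0.3346+0.0000i)  (-0.1339-0.3808i)·(+0.0760+0.1226i)  (+0.0661-0.1833i)·(-0.1880+0.3787i)  (-0.2610+0.1567i)·(-0.3016+0.0285i)  (-0.5023-0.0725i)·(-0.0627-0.0827i)
Y_4^2(R⁻¹ n̂) = +0.063729-0.094201i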